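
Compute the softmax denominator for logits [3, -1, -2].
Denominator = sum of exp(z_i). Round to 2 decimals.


Denom = e^3=20.0855 + e^-1=0.3679 + e^-2=0.1353. Sum = 20.5887, which rounds to 20.59.

20.59


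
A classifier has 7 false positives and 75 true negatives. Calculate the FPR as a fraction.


FPR = FP / (FP + TN) = 7 / 82 = 7/82.

7/82


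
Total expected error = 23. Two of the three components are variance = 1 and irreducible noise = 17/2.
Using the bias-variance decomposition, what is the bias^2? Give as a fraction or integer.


Total error = bias^2 + variance + irreducible noise. So bias^2 = 23 - 1 - 17/2 = 27/2.

27/2


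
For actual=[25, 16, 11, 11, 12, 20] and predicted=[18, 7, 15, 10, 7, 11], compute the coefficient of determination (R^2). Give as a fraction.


Mean(y) = 95/6. SS_res = 253. SS_tot = 977/6. R^2 = 1 - 253/(977/6) = -541/977.

-541/977


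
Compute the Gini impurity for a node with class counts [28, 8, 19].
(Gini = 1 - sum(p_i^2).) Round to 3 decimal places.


Total = 55. Proportions: 28/55, 8/55, 19/55. sum(p_i^2) = 0.3997. Gini = 1 - 0.3997 = 0.6003, which rounds to 0.600.

0.600


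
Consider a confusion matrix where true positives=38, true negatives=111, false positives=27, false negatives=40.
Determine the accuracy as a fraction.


Accuracy = (TP + TN) / (TP + TN + FP + FN) = (38 + 111) / 216 = 149/216.

149/216


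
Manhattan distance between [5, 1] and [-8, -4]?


d = sum of absolute differences: |5--8|=13 + |1--4|=5 = 18.

18


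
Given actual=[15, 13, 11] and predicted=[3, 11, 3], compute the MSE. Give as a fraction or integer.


MSE = (1/3) * ((15-3)^2=144 + (13-11)^2=4 + (11-3)^2=64). Sum = 212. MSE = 212/3.

212/3


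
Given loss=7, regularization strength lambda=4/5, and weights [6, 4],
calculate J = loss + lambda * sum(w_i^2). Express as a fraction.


L2 sq norm = sum(w^2) = 52. J = 7 + 4/5 * 52 = 243/5.

243/5


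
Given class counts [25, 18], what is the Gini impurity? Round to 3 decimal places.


Total = 43. Proportions: 25/43, 18/43. sum(p_i^2) = 0.5133. Gini = 1 - 0.5133 = 0.4867, which rounds to 0.487.

0.487


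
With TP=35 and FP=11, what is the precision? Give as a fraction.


Precision = TP / (TP + FP) = 35 / 46 = 35/46.

35/46


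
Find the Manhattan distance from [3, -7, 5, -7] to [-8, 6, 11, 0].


d = sum of absolute differences: |3--8|=11 + |-7-6|=13 + |5-11|=6 + |-7-0|=7 = 37.

37


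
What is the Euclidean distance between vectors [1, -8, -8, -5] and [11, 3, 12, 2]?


d = sqrt(sum of squared differences). (1-11)^2=100, (-8-3)^2=121, (-8-12)^2=400, (-5-2)^2=49. Sum = 670.

sqrt(670)


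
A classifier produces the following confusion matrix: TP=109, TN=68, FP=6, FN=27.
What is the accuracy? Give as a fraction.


Accuracy = (TP + TN) / (TP + TN + FP + FN) = (109 + 68) / 210 = 59/70.

59/70


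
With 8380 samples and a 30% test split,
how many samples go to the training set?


Test set = 8380 * 30% = 2514. Training set = 8380 - 2514 = 5866.

5866


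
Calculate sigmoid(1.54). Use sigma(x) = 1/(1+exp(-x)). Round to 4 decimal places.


sigma(1.54) = 1/(1+e^(-1.54)) = 1/(1+0.214381) = 1/1.214381 = 0.8235.

0.8235


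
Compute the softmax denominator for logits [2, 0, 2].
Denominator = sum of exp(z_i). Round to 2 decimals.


Denom = e^2=7.3891 + e^0=1.0000 + e^2=7.3891. Sum = 15.7782, which rounds to 15.78.

15.78


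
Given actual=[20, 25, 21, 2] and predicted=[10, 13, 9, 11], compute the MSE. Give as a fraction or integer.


MSE = (1/4) * ((20-10)^2=100 + (25-13)^2=144 + (21-9)^2=144 + (2-11)^2=81). Sum = 469. MSE = 469/4.

469/4


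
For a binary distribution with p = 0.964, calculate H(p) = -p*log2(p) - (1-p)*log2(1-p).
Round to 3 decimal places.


H = -0.964*log2(0.964) - 0.036*log2(0.036) = 0.224.

0.224


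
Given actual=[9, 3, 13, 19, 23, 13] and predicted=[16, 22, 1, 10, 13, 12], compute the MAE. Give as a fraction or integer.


MAE = (1/6) * (|9-16|=7 + |3-22|=19 + |13-1|=12 + |19-10|=9 + |23-13|=10 + |13-12|=1). Sum = 58. MAE = 29/3.

29/3


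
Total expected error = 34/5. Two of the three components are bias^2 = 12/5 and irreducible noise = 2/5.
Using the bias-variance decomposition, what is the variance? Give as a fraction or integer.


Total error = bias^2 + variance + irreducible noise. So variance = 34/5 - 12/5 - 2/5 = 4.

4


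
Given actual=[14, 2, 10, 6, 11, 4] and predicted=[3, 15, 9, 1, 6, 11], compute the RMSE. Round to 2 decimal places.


MSE = 65.0000. RMSE = sqrt(65.0000) = 8.06.

8.06


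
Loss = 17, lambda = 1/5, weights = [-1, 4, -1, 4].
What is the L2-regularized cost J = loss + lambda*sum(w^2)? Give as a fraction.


L2 sq norm = sum(w^2) = 34. J = 17 + 1/5 * 34 = 119/5.

119/5


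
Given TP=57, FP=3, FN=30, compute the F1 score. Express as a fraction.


Precision = 57/60 = 19/20. Recall = 57/87 = 19/29. F1 = 2*P*R/(P+R) = 38/49.

38/49


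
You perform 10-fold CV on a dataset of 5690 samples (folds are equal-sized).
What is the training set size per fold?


Each validation fold has 5690/10 = 569 samples. Training set = 5690 - 569 = 5121.

5121


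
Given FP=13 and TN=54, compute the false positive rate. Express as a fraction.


FPR = FP / (FP + TN) = 13 / 67 = 13/67.

13/67


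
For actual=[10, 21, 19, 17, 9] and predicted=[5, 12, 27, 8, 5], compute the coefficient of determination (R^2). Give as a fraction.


Mean(y) = 76/5. SS_res = 267. SS_tot = 584/5. R^2 = 1 - 267/(584/5) = -751/584.

-751/584


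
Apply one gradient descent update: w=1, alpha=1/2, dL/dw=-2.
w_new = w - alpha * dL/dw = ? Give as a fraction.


w_new = 1 - 1/2 * -2 = 1 - -1 = 2.

2


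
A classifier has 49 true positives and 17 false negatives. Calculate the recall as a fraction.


Recall = TP / (TP + FN) = 49 / 66 = 49/66.

49/66


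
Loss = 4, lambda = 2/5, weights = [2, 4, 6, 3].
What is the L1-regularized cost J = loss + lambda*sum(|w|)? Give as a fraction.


L1 norm = sum(|w|) = 15. J = 4 + 2/5 * 15 = 10.

10


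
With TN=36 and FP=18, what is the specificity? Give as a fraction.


Specificity = TN / (TN + FP) = 36 / 54 = 2/3.

2/3


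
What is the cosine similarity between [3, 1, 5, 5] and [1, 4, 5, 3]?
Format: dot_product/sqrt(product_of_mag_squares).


dot = 47. |a|^2 = 60, |b|^2 = 51. cos = 47/sqrt(3060).

47/sqrt(3060)


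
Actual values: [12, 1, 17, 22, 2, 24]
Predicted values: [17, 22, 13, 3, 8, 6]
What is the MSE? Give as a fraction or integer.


MSE = (1/6) * ((12-17)^2=25 + (1-22)^2=441 + (17-13)^2=16 + (22-3)^2=361 + (2-8)^2=36 + (24-6)^2=324). Sum = 1203. MSE = 401/2.

401/2


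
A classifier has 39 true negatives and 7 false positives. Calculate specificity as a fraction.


Specificity = TN / (TN + FP) = 39 / 46 = 39/46.

39/46


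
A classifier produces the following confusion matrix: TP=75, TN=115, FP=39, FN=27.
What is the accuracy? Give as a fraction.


Accuracy = (TP + TN) / (TP + TN + FP + FN) = (75 + 115) / 256 = 95/128.

95/128


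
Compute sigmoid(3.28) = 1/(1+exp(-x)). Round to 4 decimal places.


sigma(3.28) = 1/(1+e^(-3.28)) = 1/(1+0.037628) = 1/1.037628 = 0.9637.

0.9637


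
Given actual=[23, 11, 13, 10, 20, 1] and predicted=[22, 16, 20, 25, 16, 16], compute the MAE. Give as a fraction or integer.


MAE = (1/6) * (|23-22|=1 + |11-16|=5 + |13-20|=7 + |10-25|=15 + |20-16|=4 + |1-16|=15). Sum = 47. MAE = 47/6.

47/6


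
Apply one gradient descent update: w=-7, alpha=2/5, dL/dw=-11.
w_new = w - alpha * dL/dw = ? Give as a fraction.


w_new = -7 - 2/5 * -11 = -7 - -22/5 = -13/5.

-13/5


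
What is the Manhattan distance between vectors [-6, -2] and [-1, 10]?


d = sum of absolute differences: |-6--1|=5 + |-2-10|=12 = 17.

17


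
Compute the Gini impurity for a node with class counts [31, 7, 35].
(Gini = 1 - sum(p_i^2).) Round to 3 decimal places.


Total = 73. Proportions: 31/73, 7/73, 35/73. sum(p_i^2) = 0.4194. Gini = 1 - 0.4194 = 0.5806, which rounds to 0.581.

0.581


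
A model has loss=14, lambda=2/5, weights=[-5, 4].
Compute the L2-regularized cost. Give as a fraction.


L2 sq norm = sum(w^2) = 41. J = 14 + 2/5 * 41 = 152/5.

152/5


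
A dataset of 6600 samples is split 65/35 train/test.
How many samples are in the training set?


Test set = 6600 * 35% = 2310. Training set = 6600 - 2310 = 4290.

4290


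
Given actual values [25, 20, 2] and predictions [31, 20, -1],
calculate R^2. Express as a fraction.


Mean(y) = 47/3. SS_res = 45. SS_tot = 878/3. R^2 = 1 - 45/(878/3) = 743/878.

743/878


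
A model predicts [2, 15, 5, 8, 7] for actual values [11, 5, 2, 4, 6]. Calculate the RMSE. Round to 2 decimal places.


MSE = 41.4000. RMSE = sqrt(41.4000) = 6.43.

6.43


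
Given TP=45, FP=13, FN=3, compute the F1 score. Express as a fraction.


Precision = 45/58 = 45/58. Recall = 45/48 = 15/16. F1 = 2*P*R/(P+R) = 45/53.

45/53


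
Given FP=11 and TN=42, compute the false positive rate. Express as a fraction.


FPR = FP / (FP + TN) = 11 / 53 = 11/53.

11/53


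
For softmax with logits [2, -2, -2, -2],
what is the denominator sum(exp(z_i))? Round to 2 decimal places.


Denom = e^2=7.3891 + e^-2=0.1353 + e^-2=0.1353 + e^-2=0.1353. Sum = 7.7950, which rounds to 7.80.

7.80


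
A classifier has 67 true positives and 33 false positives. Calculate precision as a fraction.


Precision = TP / (TP + FP) = 67 / 100 = 67/100.

67/100


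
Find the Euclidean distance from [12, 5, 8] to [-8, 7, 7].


d = sqrt(sum of squared differences). (12--8)^2=400, (5-7)^2=4, (8-7)^2=1. Sum = 405.

sqrt(405)


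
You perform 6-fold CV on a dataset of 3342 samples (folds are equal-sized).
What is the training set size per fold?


Each validation fold has 3342/6 = 557 samples. Training set = 3342 - 557 = 2785.

2785


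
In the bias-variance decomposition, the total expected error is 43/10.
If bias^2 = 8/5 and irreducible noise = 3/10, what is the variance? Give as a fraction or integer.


Total error = bias^2 + variance + irreducible noise. So variance = 43/10 - 8/5 - 3/10 = 12/5.

12/5


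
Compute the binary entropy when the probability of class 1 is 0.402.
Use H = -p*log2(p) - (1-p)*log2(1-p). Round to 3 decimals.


H = -0.402*log2(0.402) - 0.598*log2(0.598) = 0.972.

0.972


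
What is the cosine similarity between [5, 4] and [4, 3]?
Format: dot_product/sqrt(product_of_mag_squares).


dot = 32. |a|^2 = 41, |b|^2 = 25. cos = 32/sqrt(1025).

32/sqrt(1025)


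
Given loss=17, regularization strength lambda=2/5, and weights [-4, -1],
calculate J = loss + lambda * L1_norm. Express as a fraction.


L1 norm = sum(|w|) = 5. J = 17 + 2/5 * 5 = 19.

19


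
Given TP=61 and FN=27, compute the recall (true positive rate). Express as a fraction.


Recall = TP / (TP + FN) = 61 / 88 = 61/88.

61/88


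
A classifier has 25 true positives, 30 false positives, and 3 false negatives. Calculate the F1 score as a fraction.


Precision = 25/55 = 5/11. Recall = 25/28 = 25/28. F1 = 2*P*R/(P+R) = 50/83.

50/83


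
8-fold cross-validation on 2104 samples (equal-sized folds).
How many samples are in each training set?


Each validation fold has 2104/8 = 263 samples. Training set = 2104 - 263 = 1841.

1841


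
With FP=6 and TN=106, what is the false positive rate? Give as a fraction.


FPR = FP / (FP + TN) = 6 / 112 = 3/56.

3/56


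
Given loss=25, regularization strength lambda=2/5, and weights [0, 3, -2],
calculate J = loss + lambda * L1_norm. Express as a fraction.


L1 norm = sum(|w|) = 5. J = 25 + 2/5 * 5 = 27.

27


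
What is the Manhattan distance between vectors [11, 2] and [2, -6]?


d = sum of absolute differences: |11-2|=9 + |2--6|=8 = 17.

17


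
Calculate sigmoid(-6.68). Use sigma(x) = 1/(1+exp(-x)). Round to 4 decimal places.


sigma(-6.68) = 1/(1+e^(6.68)) = 1/(1+796.319112) = 1/797.319112 = 0.0013.

0.0013


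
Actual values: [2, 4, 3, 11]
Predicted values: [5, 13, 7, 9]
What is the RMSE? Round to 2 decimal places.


MSE = 27.5000. RMSE = sqrt(27.5000) = 5.24.

5.24


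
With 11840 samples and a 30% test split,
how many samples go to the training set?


Test set = 11840 * 30% = 3552. Training set = 11840 - 3552 = 8288.

8288


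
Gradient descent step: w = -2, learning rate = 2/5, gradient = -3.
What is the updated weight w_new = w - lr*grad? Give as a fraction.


w_new = -2 - 2/5 * -3 = -2 - -6/5 = -4/5.

-4/5


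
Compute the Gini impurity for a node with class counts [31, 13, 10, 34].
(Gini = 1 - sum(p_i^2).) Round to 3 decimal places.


Total = 88. Proportions: 31/88, 13/88, 10/88, 34/88. sum(p_i^2) = 0.3081. Gini = 1 - 0.3081 = 0.6919, which rounds to 0.692.

0.692


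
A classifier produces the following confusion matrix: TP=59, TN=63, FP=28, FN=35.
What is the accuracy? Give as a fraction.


Accuracy = (TP + TN) / (TP + TN + FP + FN) = (59 + 63) / 185 = 122/185.

122/185


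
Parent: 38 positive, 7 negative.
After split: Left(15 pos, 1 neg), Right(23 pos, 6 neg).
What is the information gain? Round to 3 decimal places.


H(parent) = 0.6236. H(left) = 0.3373, H(right) = 0.7355. Weighted = (16/45)*0.3373 + (29/45)*0.7355 = 0.5939. IG = 0.6236 - 0.5939 = 0.0297, which rounds to 0.030.

0.030


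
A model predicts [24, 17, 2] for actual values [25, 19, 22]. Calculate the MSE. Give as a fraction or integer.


MSE = (1/3) * ((25-24)^2=1 + (19-17)^2=4 + (22-2)^2=400). Sum = 405. MSE = 135.

135


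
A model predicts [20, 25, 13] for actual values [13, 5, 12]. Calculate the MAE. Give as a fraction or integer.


MAE = (1/3) * (|13-20|=7 + |5-25|=20 + |12-13|=1). Sum = 28. MAE = 28/3.

28/3


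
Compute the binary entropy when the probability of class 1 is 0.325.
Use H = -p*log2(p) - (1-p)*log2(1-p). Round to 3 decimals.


H = -0.325*log2(0.325) - 0.675*log2(0.675) = 0.910.

0.910


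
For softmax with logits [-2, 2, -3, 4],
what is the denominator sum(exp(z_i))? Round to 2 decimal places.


Denom = e^-2=0.1353 + e^2=7.3891 + e^-3=0.0498 + e^4=54.5982. Sum = 62.1724, which rounds to 62.17.

62.17


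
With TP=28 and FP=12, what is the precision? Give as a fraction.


Precision = TP / (TP + FP) = 28 / 40 = 7/10.

7/10


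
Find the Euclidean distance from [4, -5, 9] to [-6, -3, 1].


d = sqrt(sum of squared differences). (4--6)^2=100, (-5--3)^2=4, (9-1)^2=64. Sum = 168.

sqrt(168)


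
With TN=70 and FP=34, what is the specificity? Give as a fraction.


Specificity = TN / (TN + FP) = 70 / 104 = 35/52.

35/52


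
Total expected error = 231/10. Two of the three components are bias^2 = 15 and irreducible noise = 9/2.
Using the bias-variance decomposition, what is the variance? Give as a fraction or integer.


Total error = bias^2 + variance + irreducible noise. So variance = 231/10 - 15 - 9/2 = 18/5.

18/5


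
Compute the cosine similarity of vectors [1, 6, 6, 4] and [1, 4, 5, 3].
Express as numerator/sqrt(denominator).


dot = 67. |a|^2 = 89, |b|^2 = 51. cos = 67/sqrt(4539).

67/sqrt(4539)


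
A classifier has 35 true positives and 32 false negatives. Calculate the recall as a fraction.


Recall = TP / (TP + FN) = 35 / 67 = 35/67.

35/67


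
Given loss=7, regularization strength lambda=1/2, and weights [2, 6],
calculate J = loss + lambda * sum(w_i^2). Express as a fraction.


L2 sq norm = sum(w^2) = 40. J = 7 + 1/2 * 40 = 27.

27


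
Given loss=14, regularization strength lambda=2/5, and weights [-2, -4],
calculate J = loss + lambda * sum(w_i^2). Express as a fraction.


L2 sq norm = sum(w^2) = 20. J = 14 + 2/5 * 20 = 22.

22


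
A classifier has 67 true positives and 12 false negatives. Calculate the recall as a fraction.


Recall = TP / (TP + FN) = 67 / 79 = 67/79.

67/79


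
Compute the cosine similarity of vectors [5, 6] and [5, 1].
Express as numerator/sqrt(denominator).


dot = 31. |a|^2 = 61, |b|^2 = 26. cos = 31/sqrt(1586).

31/sqrt(1586)


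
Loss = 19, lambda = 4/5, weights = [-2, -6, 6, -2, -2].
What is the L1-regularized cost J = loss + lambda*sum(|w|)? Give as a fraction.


L1 norm = sum(|w|) = 18. J = 19 + 4/5 * 18 = 167/5.

167/5


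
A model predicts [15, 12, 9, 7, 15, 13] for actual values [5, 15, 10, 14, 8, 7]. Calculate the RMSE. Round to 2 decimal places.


MSE = 40.6667. RMSE = sqrt(40.6667) = 6.38.

6.38


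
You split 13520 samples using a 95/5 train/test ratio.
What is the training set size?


Test set = 13520 * 5% = 676. Training set = 13520 - 676 = 12844.

12844


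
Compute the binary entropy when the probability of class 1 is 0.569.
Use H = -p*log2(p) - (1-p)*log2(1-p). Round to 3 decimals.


H = -0.569*log2(0.569) - 0.431*log2(0.431) = 0.986.

0.986


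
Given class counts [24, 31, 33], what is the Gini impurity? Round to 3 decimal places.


Total = 88. Proportions: 24/88, 31/88, 33/88. sum(p_i^2) = 0.3391. Gini = 1 - 0.3391 = 0.6609, which rounds to 0.661.

0.661


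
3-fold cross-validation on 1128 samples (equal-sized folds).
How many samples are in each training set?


Each validation fold has 1128/3 = 376 samples. Training set = 1128 - 376 = 752.

752


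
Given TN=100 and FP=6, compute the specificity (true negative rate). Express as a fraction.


Specificity = TN / (TN + FP) = 100 / 106 = 50/53.

50/53


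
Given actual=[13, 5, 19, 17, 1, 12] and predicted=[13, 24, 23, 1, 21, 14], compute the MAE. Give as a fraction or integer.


MAE = (1/6) * (|13-13|=0 + |5-24|=19 + |19-23|=4 + |17-1|=16 + |1-21|=20 + |12-14|=2). Sum = 61. MAE = 61/6.

61/6


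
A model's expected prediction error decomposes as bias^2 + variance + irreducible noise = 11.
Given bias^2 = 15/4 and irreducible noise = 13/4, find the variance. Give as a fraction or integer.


Total error = bias^2 + variance + irreducible noise. So variance = 11 - 15/4 - 13/4 = 4.

4


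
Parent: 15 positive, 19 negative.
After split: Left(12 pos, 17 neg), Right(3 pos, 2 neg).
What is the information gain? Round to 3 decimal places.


H(parent) = 0.9900. H(left) = 0.9784, H(right) = 0.9710. Weighted = (29/34)*0.9784 + (5/34)*0.9710 = 0.9773. IG = 0.9900 - 0.9773 = 0.0127, which rounds to 0.013.

0.013


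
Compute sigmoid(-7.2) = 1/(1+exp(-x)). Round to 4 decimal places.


sigma(-7.2) = 1/(1+e^(7.2)) = 1/(1+1339.430764) = 1/1340.430764 = 0.0007.

0.0007


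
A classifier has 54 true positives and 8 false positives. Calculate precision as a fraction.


Precision = TP / (TP + FP) = 54 / 62 = 27/31.

27/31


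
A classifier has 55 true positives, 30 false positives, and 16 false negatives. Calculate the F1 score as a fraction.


Precision = 55/85 = 11/17. Recall = 55/71 = 55/71. F1 = 2*P*R/(P+R) = 55/78.

55/78


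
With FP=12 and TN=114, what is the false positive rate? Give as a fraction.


FPR = FP / (FP + TN) = 12 / 126 = 2/21.

2/21


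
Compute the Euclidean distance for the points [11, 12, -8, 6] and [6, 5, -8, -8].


d = sqrt(sum of squared differences). (11-6)^2=25, (12-5)^2=49, (-8--8)^2=0, (6--8)^2=196. Sum = 270.

sqrt(270)


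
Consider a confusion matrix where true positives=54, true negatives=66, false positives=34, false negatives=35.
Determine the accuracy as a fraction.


Accuracy = (TP + TN) / (TP + TN + FP + FN) = (54 + 66) / 189 = 40/63.

40/63


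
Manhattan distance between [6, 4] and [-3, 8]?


d = sum of absolute differences: |6--3|=9 + |4-8|=4 = 13.

13


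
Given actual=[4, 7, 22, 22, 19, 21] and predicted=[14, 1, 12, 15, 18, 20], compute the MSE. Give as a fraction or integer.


MSE = (1/6) * ((4-14)^2=100 + (7-1)^2=36 + (22-12)^2=100 + (22-15)^2=49 + (19-18)^2=1 + (21-20)^2=1). Sum = 287. MSE = 287/6.

287/6


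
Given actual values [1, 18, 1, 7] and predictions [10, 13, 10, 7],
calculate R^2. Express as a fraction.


Mean(y) = 27/4. SS_res = 187. SS_tot = 771/4. R^2 = 1 - 187/(771/4) = 23/771.

23/771


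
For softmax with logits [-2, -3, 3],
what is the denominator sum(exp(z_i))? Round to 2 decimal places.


Denom = e^-2=0.1353 + e^-3=0.0498 + e^3=20.0855. Sum = 20.2706, which rounds to 20.27.

20.27


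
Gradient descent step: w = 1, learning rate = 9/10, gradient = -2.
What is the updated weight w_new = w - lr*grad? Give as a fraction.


w_new = 1 - 9/10 * -2 = 1 - -9/5 = 14/5.

14/5


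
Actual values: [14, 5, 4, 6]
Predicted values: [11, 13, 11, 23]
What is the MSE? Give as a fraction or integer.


MSE = (1/4) * ((14-11)^2=9 + (5-13)^2=64 + (4-11)^2=49 + (6-23)^2=289). Sum = 411. MSE = 411/4.

411/4


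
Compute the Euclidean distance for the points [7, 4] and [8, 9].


d = sqrt(sum of squared differences). (7-8)^2=1, (4-9)^2=25. Sum = 26.

sqrt(26)


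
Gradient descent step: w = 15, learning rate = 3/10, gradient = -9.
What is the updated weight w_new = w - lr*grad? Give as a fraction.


w_new = 15 - 3/10 * -9 = 15 - -27/10 = 177/10.

177/10


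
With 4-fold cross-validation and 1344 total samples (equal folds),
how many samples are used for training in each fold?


Each validation fold has 1344/4 = 336 samples. Training set = 1344 - 336 = 1008.

1008


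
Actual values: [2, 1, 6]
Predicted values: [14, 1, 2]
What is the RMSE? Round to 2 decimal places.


MSE = 53.3333. RMSE = sqrt(53.3333) = 7.30.

7.30


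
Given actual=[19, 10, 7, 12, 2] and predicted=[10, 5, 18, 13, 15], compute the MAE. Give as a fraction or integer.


MAE = (1/5) * (|19-10|=9 + |10-5|=5 + |7-18|=11 + |12-13|=1 + |2-15|=13). Sum = 39. MAE = 39/5.

39/5


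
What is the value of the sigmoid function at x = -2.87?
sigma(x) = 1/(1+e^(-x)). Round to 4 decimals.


sigma(-2.87) = 1/(1+e^(2.87)) = 1/(1+17.637018) = 1/18.637018 = 0.0537.

0.0537


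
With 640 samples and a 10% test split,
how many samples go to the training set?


Test set = 640 * 10% = 64. Training set = 640 - 64 = 576.

576


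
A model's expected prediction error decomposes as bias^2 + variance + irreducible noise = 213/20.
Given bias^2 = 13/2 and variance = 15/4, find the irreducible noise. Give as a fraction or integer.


Total error = bias^2 + variance + irreducible noise. So irreducible noise = 213/20 - 13/2 - 15/4 = 2/5.

2/5


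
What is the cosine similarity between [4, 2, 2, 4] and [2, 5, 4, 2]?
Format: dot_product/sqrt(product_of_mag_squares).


dot = 34. |a|^2 = 40, |b|^2 = 49. cos = 34/sqrt(1960).

34/sqrt(1960)


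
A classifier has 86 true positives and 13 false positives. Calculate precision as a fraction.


Precision = TP / (TP + FP) = 86 / 99 = 86/99.

86/99


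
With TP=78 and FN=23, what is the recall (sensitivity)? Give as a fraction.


Recall = TP / (TP + FN) = 78 / 101 = 78/101.

78/101


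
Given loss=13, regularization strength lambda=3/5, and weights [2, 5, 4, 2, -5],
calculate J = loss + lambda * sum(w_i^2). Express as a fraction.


L2 sq norm = sum(w^2) = 74. J = 13 + 3/5 * 74 = 287/5.

287/5


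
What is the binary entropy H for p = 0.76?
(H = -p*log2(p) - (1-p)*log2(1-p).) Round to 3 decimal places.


H = -0.76*log2(0.76) - 0.24*log2(0.24) = 0.795.

0.795


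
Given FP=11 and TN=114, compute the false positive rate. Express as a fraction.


FPR = FP / (FP + TN) = 11 / 125 = 11/125.

11/125


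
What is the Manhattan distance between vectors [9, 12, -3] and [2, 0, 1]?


d = sum of absolute differences: |9-2|=7 + |12-0|=12 + |-3-1|=4 = 23.

23


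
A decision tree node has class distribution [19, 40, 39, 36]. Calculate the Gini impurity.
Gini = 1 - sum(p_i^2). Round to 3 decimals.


Total = 134. Proportions: 19/134, 40/134, 39/134, 36/134. sum(p_i^2) = 0.2661. Gini = 1 - 0.2661 = 0.7339, which rounds to 0.734.

0.734


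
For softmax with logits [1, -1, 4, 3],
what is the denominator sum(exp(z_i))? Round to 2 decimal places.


Denom = e^1=2.7183 + e^-1=0.3679 + e^4=54.5982 + e^3=20.0855. Sum = 77.7699, which rounds to 77.77.

77.77


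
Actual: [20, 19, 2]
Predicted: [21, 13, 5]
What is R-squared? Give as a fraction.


Mean(y) = 41/3. SS_res = 46. SS_tot = 614/3. R^2 = 1 - 46/(614/3) = 238/307.

238/307


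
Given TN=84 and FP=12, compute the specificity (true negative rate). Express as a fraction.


Specificity = TN / (TN + FP) = 84 / 96 = 7/8.

7/8


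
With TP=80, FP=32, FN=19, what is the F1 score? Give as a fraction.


Precision = 80/112 = 5/7. Recall = 80/99 = 80/99. F1 = 2*P*R/(P+R) = 160/211.

160/211


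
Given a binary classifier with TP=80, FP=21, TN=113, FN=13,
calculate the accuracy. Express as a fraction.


Accuracy = (TP + TN) / (TP + TN + FP + FN) = (80 + 113) / 227 = 193/227.

193/227


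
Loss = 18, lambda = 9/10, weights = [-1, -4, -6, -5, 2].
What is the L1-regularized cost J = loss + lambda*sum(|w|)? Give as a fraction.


L1 norm = sum(|w|) = 18. J = 18 + 9/10 * 18 = 171/5.

171/5


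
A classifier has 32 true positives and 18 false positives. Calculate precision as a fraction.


Precision = TP / (TP + FP) = 32 / 50 = 16/25.

16/25


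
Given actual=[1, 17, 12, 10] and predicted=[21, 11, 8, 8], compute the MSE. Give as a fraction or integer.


MSE = (1/4) * ((1-21)^2=400 + (17-11)^2=36 + (12-8)^2=16 + (10-8)^2=4). Sum = 456. MSE = 114.

114


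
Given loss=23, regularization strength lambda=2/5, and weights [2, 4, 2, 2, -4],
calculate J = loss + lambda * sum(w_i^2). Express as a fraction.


L2 sq norm = sum(w^2) = 44. J = 23 + 2/5 * 44 = 203/5.

203/5


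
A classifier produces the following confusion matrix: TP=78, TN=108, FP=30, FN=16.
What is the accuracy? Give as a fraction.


Accuracy = (TP + TN) / (TP + TN + FP + FN) = (78 + 108) / 232 = 93/116.

93/116


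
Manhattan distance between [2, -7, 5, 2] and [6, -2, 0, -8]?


d = sum of absolute differences: |2-6|=4 + |-7--2|=5 + |5-0|=5 + |2--8|=10 = 24.

24


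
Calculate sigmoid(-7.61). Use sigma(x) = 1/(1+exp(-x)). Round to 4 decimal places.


sigma(-7.61) = 1/(1+e^(7.61)) = 1/(1+2018.278098) = 1/2019.278098 = 0.0005.

0.0005


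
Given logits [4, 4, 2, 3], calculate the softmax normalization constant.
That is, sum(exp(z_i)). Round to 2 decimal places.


Denom = e^4=54.5982 + e^4=54.5982 + e^2=7.3891 + e^3=20.0855. Sum = 136.6710, which rounds to 136.67.

136.67


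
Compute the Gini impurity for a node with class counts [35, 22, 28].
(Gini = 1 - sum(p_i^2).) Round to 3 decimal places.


Total = 85. Proportions: 35/85, 22/85, 28/85. sum(p_i^2) = 0.3451. Gini = 1 - 0.3451 = 0.6549, which rounds to 0.655.

0.655


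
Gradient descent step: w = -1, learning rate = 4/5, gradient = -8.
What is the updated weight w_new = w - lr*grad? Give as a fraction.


w_new = -1 - 4/5 * -8 = -1 - -32/5 = 27/5.

27/5


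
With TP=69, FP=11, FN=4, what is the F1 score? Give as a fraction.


Precision = 69/80 = 69/80. Recall = 69/73 = 69/73. F1 = 2*P*R/(P+R) = 46/51.

46/51


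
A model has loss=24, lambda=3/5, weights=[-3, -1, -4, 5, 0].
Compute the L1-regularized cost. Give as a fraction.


L1 norm = sum(|w|) = 13. J = 24 + 3/5 * 13 = 159/5.

159/5


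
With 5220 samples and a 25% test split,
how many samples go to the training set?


Test set = 5220 * 25% = 1305. Training set = 5220 - 1305 = 3915.

3915


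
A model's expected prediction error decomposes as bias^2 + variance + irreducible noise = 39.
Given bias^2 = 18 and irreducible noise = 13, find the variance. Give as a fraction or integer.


Total error = bias^2 + variance + irreducible noise. So variance = 39 - 18 - 13 = 8.

8


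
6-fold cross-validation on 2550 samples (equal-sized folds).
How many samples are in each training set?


Each validation fold has 2550/6 = 425 samples. Training set = 2550 - 425 = 2125.

2125


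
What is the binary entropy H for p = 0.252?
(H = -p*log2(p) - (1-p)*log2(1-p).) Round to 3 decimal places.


H = -0.252*log2(0.252) - 0.748*log2(0.748) = 0.814.

0.814


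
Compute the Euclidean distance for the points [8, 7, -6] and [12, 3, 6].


d = sqrt(sum of squared differences). (8-12)^2=16, (7-3)^2=16, (-6-6)^2=144. Sum = 176.

sqrt(176)


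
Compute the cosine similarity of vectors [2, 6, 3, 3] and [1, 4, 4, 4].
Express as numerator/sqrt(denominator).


dot = 50. |a|^2 = 58, |b|^2 = 49. cos = 50/sqrt(2842).

50/sqrt(2842)


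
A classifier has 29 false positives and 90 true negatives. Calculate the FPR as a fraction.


FPR = FP / (FP + TN) = 29 / 119 = 29/119.

29/119


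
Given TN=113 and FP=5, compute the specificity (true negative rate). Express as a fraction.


Specificity = TN / (TN + FP) = 113 / 118 = 113/118.

113/118


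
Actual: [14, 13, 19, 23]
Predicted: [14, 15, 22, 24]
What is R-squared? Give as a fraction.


Mean(y) = 69/4. SS_res = 14. SS_tot = 259/4. R^2 = 1 - 14/(259/4) = 29/37.

29/37


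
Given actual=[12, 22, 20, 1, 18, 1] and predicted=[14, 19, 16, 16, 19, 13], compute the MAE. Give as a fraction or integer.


MAE = (1/6) * (|12-14|=2 + |22-19|=3 + |20-16|=4 + |1-16|=15 + |18-19|=1 + |1-13|=12). Sum = 37. MAE = 37/6.

37/6


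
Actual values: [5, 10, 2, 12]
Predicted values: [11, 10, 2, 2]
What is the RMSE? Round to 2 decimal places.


MSE = 34.0000. RMSE = sqrt(34.0000) = 5.83.

5.83


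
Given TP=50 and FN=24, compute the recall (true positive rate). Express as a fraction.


Recall = TP / (TP + FN) = 50 / 74 = 25/37.

25/37


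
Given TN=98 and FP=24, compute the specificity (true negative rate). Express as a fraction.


Specificity = TN / (TN + FP) = 98 / 122 = 49/61.

49/61


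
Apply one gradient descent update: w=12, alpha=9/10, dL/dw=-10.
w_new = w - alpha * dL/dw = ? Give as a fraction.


w_new = 12 - 9/10 * -10 = 12 - -9 = 21.

21


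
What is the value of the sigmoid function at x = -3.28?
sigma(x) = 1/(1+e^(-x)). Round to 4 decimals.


sigma(-3.28) = 1/(1+e^(3.28)) = 1/(1+26.575773) = 1/27.575773 = 0.0363.

0.0363


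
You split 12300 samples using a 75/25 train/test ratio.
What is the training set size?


Test set = 12300 * 25% = 3075. Training set = 12300 - 3075 = 9225.

9225


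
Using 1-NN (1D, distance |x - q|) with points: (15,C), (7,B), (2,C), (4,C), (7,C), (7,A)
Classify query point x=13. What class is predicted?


Distances: |15-13|=2, |7-13|=6, |2-13|=11, |4-13|=9, |7-13|=6, |7-13|=6. 1 nearest: (15,C). Counts: {'C': 1}. Majority class: C.

C


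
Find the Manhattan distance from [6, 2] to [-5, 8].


d = sum of absolute differences: |6--5|=11 + |2-8|=6 = 17.

17


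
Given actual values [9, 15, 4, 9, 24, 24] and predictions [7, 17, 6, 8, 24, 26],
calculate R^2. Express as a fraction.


Mean(y) = 85/6. SS_res = 17. SS_tot = 2105/6. R^2 = 1 - 17/(2105/6) = 2003/2105.

2003/2105


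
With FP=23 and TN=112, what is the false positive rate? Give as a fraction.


FPR = FP / (FP + TN) = 23 / 135 = 23/135.

23/135


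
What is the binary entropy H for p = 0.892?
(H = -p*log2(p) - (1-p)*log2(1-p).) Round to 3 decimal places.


H = -0.892*log2(0.892) - 0.108*log2(0.108) = 0.494.

0.494


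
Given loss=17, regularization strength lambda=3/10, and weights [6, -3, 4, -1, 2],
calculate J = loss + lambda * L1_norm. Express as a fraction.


L1 norm = sum(|w|) = 16. J = 17 + 3/10 * 16 = 109/5.

109/5


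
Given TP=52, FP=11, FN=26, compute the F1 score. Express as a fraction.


Precision = 52/63 = 52/63. Recall = 52/78 = 2/3. F1 = 2*P*R/(P+R) = 104/141.

104/141


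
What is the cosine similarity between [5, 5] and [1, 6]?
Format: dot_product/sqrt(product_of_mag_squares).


dot = 35. |a|^2 = 50, |b|^2 = 37. cos = 35/sqrt(1850).

35/sqrt(1850)


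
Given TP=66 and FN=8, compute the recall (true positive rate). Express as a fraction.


Recall = TP / (TP + FN) = 66 / 74 = 33/37.

33/37


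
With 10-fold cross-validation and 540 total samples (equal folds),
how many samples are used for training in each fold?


Each validation fold has 540/10 = 54 samples. Training set = 540 - 54 = 486.

486


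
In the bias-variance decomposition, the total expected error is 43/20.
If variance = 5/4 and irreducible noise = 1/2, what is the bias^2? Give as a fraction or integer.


Total error = bias^2 + variance + irreducible noise. So bias^2 = 43/20 - 5/4 - 1/2 = 2/5.

2/5


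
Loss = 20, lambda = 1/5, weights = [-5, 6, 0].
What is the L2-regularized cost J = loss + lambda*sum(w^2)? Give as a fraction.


L2 sq norm = sum(w^2) = 61. J = 20 + 1/5 * 61 = 161/5.

161/5


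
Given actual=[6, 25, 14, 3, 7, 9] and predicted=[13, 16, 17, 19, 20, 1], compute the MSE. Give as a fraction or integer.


MSE = (1/6) * ((6-13)^2=49 + (25-16)^2=81 + (14-17)^2=9 + (3-19)^2=256 + (7-20)^2=169 + (9-1)^2=64). Sum = 628. MSE = 314/3.

314/3


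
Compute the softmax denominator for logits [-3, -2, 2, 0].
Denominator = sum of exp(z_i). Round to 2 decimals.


Denom = e^-3=0.0498 + e^-2=0.1353 + e^2=7.3891 + e^0=1.0000. Sum = 8.5742, which rounds to 8.57.

8.57


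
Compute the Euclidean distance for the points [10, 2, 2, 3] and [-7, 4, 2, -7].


d = sqrt(sum of squared differences). (10--7)^2=289, (2-4)^2=4, (2-2)^2=0, (3--7)^2=100. Sum = 393.

sqrt(393)


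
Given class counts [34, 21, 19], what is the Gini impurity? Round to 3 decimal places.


Total = 74. Proportions: 34/74, 21/74, 19/74. sum(p_i^2) = 0.3576. Gini = 1 - 0.3576 = 0.6424, which rounds to 0.642.

0.642


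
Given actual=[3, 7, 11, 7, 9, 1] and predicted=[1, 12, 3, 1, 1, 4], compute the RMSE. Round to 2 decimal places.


MSE = 33.6667. RMSE = sqrt(33.6667) = 5.80.

5.80


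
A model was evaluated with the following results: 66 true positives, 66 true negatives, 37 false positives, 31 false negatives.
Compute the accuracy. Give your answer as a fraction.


Accuracy = (TP + TN) / (TP + TN + FP + FN) = (66 + 66) / 200 = 33/50.

33/50


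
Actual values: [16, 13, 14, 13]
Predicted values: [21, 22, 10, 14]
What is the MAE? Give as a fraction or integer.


MAE = (1/4) * (|16-21|=5 + |13-22|=9 + |14-10|=4 + |13-14|=1). Sum = 19. MAE = 19/4.

19/4


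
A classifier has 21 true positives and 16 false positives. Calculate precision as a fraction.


Precision = TP / (TP + FP) = 21 / 37 = 21/37.

21/37


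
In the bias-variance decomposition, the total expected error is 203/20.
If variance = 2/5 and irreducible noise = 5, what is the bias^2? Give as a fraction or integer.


Total error = bias^2 + variance + irreducible noise. So bias^2 = 203/20 - 2/5 - 5 = 19/4.

19/4


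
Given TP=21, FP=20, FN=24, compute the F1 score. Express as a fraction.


Precision = 21/41 = 21/41. Recall = 21/45 = 7/15. F1 = 2*P*R/(P+R) = 21/43.

21/43


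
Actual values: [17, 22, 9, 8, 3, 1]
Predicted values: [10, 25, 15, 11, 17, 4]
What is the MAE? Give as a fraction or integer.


MAE = (1/6) * (|17-10|=7 + |22-25|=3 + |9-15|=6 + |8-11|=3 + |3-17|=14 + |1-4|=3). Sum = 36. MAE = 6.

6


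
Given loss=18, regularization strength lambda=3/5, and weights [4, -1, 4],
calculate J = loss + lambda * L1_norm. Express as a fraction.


L1 norm = sum(|w|) = 9. J = 18 + 3/5 * 9 = 117/5.

117/5


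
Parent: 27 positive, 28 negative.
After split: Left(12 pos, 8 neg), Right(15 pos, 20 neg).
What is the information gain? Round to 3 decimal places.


H(parent) = 0.9998. H(left) = 0.9710, H(right) = 0.9852. Weighted = (20/55)*0.9710 + (35/55)*0.9852 = 0.9800. IG = 0.9998 - 0.9800 = 0.0198, which rounds to 0.020.

0.020


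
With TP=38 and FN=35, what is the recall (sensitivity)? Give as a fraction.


Recall = TP / (TP + FN) = 38 / 73 = 38/73.

38/73


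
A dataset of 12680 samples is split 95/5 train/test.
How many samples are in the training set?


Test set = 12680 * 5% = 634. Training set = 12680 - 634 = 12046.

12046


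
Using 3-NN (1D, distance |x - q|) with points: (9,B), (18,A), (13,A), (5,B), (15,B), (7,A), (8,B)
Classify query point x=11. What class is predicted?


Distances: |9-11|=2, |18-11|=7, |13-11|=2, |5-11|=6, |15-11|=4, |7-11|=4, |8-11|=3. 3 nearest: (13,A), (9,B), (8,B). Counts: {'A': 1, 'B': 2}. Majority class: B.

B


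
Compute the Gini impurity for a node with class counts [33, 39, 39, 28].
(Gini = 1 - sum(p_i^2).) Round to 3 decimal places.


Total = 139. Proportions: 33/139, 39/139, 39/139, 28/139. sum(p_i^2) = 0.2544. Gini = 1 - 0.2544 = 0.7456, which rounds to 0.746.

0.746


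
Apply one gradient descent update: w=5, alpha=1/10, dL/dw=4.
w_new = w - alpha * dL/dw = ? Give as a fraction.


w_new = 5 - 1/10 * 4 = 5 - 2/5 = 23/5.

23/5


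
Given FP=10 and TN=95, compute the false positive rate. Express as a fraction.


FPR = FP / (FP + TN) = 10 / 105 = 2/21.

2/21


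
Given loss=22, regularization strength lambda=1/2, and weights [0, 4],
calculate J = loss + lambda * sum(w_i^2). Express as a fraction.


L2 sq norm = sum(w^2) = 16. J = 22 + 1/2 * 16 = 30.

30


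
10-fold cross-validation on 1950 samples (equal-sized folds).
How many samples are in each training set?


Each validation fold has 1950/10 = 195 samples. Training set = 1950 - 195 = 1755.

1755


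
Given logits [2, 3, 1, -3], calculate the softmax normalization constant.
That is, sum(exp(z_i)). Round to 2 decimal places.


Denom = e^2=7.3891 + e^3=20.0855 + e^1=2.7183 + e^-3=0.0498. Sum = 30.2427, which rounds to 30.24.

30.24


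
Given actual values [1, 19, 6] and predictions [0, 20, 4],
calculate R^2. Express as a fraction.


Mean(y) = 26/3. SS_res = 6. SS_tot = 518/3. R^2 = 1 - 6/(518/3) = 250/259.

250/259


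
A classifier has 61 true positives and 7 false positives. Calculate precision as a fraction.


Precision = TP / (TP + FP) = 61 / 68 = 61/68.

61/68


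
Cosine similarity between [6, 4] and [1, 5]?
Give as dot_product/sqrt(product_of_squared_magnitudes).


dot = 26. |a|^2 = 52, |b|^2 = 26. cos = 26/sqrt(1352).

26/sqrt(1352)


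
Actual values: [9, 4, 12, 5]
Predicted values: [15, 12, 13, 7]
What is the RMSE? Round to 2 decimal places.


MSE = 26.2500. RMSE = sqrt(26.2500) = 5.12.

5.12


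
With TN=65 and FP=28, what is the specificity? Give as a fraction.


Specificity = TN / (TN + FP) = 65 / 93 = 65/93.

65/93


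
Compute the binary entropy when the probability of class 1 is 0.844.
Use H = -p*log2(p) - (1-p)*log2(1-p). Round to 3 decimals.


H = -0.844*log2(0.844) - 0.156*log2(0.156) = 0.625.

0.625


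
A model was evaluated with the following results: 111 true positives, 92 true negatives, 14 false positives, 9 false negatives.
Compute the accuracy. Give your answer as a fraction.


Accuracy = (TP + TN) / (TP + TN + FP + FN) = (111 + 92) / 226 = 203/226.

203/226


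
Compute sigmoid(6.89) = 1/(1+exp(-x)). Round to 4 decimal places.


sigma(6.89) = 1/(1+e^(-6.89)) = 1/(1+0.001018) = 1/1.001018 = 0.9990.

0.9990


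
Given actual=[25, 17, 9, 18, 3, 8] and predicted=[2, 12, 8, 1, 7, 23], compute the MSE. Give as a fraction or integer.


MSE = (1/6) * ((25-2)^2=529 + (17-12)^2=25 + (9-8)^2=1 + (18-1)^2=289 + (3-7)^2=16 + (8-23)^2=225). Sum = 1085. MSE = 1085/6.

1085/6


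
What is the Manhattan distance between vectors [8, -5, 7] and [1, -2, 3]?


d = sum of absolute differences: |8-1|=7 + |-5--2|=3 + |7-3|=4 = 14.

14


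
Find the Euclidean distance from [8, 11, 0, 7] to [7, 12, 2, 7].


d = sqrt(sum of squared differences). (8-7)^2=1, (11-12)^2=1, (0-2)^2=4, (7-7)^2=0. Sum = 6.

sqrt(6)


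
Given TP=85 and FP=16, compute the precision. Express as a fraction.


Precision = TP / (TP + FP) = 85 / 101 = 85/101.

85/101


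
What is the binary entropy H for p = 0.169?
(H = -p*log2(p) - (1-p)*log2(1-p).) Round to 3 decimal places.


H = -0.169*log2(0.169) - 0.831*log2(0.831) = 0.655.

0.655
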